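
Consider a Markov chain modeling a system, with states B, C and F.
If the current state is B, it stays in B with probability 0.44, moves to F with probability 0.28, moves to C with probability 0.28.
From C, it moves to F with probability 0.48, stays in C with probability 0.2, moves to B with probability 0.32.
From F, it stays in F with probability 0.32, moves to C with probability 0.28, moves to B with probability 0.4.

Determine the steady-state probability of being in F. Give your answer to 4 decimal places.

0.3457

Let the stationary distribution be π with π = πP and π_1 + π_2 + π_3 = 1.
π_1 = 0.44·π_1 + 0.32·π_2 + 0.4·π_3
π_2 = 0.28·π_1 + 0.2·π_2 + 0.28·π_3
Solving with the normalization constraint gives π = (0.3951, 0.2593, 0.3457).
So the stationary probability of F is 0.3457.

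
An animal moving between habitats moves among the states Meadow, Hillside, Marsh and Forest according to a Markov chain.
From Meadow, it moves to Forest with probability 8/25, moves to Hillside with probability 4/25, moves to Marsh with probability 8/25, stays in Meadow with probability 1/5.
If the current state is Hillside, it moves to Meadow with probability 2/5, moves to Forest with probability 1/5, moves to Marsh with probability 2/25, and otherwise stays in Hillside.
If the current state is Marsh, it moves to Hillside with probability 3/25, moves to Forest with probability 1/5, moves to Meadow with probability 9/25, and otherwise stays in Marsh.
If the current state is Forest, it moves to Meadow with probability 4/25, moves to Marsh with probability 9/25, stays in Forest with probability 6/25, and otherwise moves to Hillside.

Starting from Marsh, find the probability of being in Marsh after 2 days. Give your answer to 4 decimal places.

0.2992

Propagate the distribution vector 2 days from Marsh.
After 0 days: (0.0000, 0.0000, 1.0000, 0.0000)
After 1 day: (0.3600, 0.1200, 0.3200, 0.2000)
After 2 days: (0.2672, 0.1824, 0.2992, 0.2512)
P(in Marsh after 2 days) = 0.2992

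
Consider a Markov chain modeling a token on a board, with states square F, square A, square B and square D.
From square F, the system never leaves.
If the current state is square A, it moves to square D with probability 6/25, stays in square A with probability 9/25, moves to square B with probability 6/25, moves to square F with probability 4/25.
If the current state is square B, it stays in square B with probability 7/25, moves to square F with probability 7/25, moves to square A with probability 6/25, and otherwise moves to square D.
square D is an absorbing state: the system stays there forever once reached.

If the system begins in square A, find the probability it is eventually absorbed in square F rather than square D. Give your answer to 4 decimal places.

0.4524

Let h(s) be the probability of absorption at square F starting from transient state s. Then h(square F) = 1 and h(square D) = 0. By first-step analysis:
h(square A) = 0.16·1 + 0.36·h(square A) + 0.24·h(square B) + 0.24·0
h(square B) = 0.28·1 + 0.24·h(square A) + 0.28·h(square B) + 0.2·0
Solving: h(square A) = 0.4524, h(square B) = 0.5397.
Starting from square A, the probability is 0.4524.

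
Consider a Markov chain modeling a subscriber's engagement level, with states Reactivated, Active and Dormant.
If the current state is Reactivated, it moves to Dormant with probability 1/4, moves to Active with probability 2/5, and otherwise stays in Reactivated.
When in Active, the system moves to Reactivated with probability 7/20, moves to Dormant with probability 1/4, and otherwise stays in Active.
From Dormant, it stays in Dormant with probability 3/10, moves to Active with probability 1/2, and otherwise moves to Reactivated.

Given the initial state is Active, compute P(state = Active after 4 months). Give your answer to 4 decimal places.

Propagate the distribution vector 4 months from Active.
After 0 months: (0.0000, 1.0000, 0.0000)
After 1 month: (0.3500, 0.4000, 0.2500)
After 2 months: (0.3125, 0.4250, 0.2625)
After 3 months: (0.3106, 0.4263, 0.2631)
After 4 months: (0.3105, 0.4263, 0.2632)
P(in Active after 4 months) = 0.4263

0.4263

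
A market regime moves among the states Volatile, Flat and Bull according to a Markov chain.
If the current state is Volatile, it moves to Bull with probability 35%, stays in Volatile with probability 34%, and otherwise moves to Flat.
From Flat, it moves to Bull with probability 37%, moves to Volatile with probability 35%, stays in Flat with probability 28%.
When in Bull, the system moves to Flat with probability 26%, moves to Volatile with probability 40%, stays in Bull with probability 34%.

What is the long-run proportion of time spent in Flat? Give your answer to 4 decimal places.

0.2839

Let the stationary distribution be π with π = πP and π_1 + π_2 + π_3 = 1.
π_1 = 0.34·π_1 + 0.35·π_2 + 0.4·π_3
π_2 = 0.31·π_1 + 0.28·π_2 + 0.26·π_3
Solving with the normalization constraint gives π = (0.3640, 0.2839, 0.3522).
So the stationary probability of Flat is 0.2839.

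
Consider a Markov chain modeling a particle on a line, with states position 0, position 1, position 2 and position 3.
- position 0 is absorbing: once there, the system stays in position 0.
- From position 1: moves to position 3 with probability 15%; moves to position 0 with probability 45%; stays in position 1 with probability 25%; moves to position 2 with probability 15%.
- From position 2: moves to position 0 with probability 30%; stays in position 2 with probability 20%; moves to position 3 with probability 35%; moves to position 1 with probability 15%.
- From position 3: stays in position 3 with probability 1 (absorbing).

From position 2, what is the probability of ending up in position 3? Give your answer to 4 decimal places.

Let h(s) be the probability of absorption at position 3 starting from transient state s. Then h(position 3) = 1 and h(position 0) = 0. By first-step analysis:
h(position 1) = 0.45·0 + 0.25·h(position 1) + 0.15·h(position 2) + 0.15·1
h(position 2) = 0.3·0 + 0.15·h(position 1) + 0.2·h(position 2) + 0.35·1
Solving: h(position 1) = 0.2987, h(position 2) = 0.4935.
Starting from position 2, the probability is 0.4935.

0.4935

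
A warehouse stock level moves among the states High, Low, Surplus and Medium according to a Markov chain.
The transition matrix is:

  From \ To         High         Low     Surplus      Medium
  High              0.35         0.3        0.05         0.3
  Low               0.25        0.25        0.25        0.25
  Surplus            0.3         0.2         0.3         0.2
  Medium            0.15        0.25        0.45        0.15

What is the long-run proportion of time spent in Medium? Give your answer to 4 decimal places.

Let the stationary distribution be π with π = πP and π_1 + π_2 + π_3 + π_4 = 1.
π_1 = 0.35·π_1 + 0.25·π_2 + 0.3·π_3 + 0.15·π_4
π_2 = 0.3·π_1 + 0.25·π_2 + 0.2·π_3 + 0.25·π_4
π_3 = 0.05·π_1 + 0.25·π_2 + 0.3·π_3 + 0.45·π_4
Solving with the normalization constraint gives π = (0.2666, 0.2506, 0.2550, 0.2278).
So the stationary probability of Medium is 0.2278.

0.2278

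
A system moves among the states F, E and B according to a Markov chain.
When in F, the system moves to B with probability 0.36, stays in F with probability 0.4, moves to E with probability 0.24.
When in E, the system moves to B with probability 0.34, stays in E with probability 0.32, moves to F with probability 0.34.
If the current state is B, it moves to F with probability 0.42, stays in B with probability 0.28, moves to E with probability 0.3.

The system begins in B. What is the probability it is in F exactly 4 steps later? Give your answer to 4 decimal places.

Propagate the distribution vector 4 steps from B.
After 0 steps: (0.0000, 0.0000, 1.0000)
After 1 step: (0.4200, 0.3000, 0.2800)
After 2 steps: (0.3876, 0.2808, 0.3316)
After 3 steps: (0.3898, 0.2824, 0.3279)
After 4 steps: (0.3896, 0.2823, 0.3281)
P(in F after 4 steps) = 0.3896

0.3896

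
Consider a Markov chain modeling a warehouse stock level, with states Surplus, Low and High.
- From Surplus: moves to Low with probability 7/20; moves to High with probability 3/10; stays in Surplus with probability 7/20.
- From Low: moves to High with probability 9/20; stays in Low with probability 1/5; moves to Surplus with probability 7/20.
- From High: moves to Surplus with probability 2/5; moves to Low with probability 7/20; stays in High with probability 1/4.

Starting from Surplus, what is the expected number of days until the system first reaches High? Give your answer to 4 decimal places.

Let t(s) be the expected number of days to first reach High from state s, with t(High) = 0. Conditioning on the first day:
t(Surplus) = 1 + 0.35·t(Surplus) + 0.35·t(Low)
t(Low) = 1 + 0.35·t(Surplus) + 0.2·t(Low)
Solving: t(Surplus) = 2.8931, t(Low) = 2.5157.
Expected days from Surplus to High: 2.8931.

2.8931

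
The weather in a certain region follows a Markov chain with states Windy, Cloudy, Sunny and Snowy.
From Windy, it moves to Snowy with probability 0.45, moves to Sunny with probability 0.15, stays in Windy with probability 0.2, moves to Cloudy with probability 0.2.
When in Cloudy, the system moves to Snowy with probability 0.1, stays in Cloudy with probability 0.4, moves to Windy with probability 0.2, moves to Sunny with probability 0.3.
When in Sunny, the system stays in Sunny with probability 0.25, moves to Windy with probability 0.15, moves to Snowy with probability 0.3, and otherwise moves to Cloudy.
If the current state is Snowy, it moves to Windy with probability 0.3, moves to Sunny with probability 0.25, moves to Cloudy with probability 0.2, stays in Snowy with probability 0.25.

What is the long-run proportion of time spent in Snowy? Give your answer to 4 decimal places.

0.2629

Let the stationary distribution be π with π = πP and π_1 + π_2 + π_3 + π_4 = 1.
π_1 = 0.2·π_1 + 0.2·π_2 + 0.15·π_3 + 0.3·π_4
π_2 = 0.2·π_1 + 0.4·π_2 + 0.3·π_3 + 0.2·π_4
π_3 = 0.15·π_1 + 0.3·π_2 + 0.25·π_3 + 0.25·π_4
Solving with the normalization constraint gives π = (0.2142, 0.2803, 0.2426, 0.2629).
So the stationary probability of Snowy is 0.2629.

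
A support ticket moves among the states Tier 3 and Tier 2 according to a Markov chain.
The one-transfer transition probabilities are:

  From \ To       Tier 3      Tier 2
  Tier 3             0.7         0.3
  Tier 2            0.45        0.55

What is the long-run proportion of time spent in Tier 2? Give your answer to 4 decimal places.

Let the stationary distribution be π with π = πP and π_1 + π_2 = 1.
π_1 = 0.7·π_1 + 0.45·π_2
Solving with the normalization constraint gives π = (0.6000, 0.4000).
So the stationary probability of Tier 2 is 0.4000.

0.4000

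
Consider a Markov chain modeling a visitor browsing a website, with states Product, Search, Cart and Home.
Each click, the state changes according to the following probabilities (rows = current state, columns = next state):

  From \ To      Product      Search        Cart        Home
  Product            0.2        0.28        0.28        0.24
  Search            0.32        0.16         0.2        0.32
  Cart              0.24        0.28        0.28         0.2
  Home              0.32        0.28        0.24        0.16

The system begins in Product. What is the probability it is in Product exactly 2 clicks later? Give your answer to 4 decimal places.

0.2736

Propagate the distribution vector 2 clicks from Product.
After 0 clicks: (1.0000, 0.0000, 0.0000, 0.0000)
After 1 click: (0.2000, 0.2800, 0.2800, 0.2400)
After 2 clicks: (0.2736, 0.2464, 0.2480, 0.2320)
P(in Product after 2 clicks) = 0.2736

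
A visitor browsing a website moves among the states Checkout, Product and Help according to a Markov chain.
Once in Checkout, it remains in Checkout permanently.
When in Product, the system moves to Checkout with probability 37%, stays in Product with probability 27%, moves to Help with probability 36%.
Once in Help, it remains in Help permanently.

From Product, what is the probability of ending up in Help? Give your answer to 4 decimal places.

Let h(s) be the probability of absorption at Help starting from transient state s. Then h(Help) = 1 and h(Checkout) = 0. By first-step analysis:
h(Product) = 0.37·0 + 0.27·h(Product) + 0.36·1
Solving: h(Product) = 0.4932.
Starting from Product, the probability is 0.4932.

0.4932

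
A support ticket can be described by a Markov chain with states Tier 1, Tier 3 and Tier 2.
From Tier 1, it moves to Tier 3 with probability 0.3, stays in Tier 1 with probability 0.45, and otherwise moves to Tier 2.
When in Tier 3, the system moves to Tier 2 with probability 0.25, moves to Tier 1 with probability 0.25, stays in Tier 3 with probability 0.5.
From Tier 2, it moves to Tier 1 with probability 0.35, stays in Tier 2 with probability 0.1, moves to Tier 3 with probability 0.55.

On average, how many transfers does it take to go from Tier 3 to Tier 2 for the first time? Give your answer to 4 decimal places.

Let t(s) be the expected number of transfers to first reach Tier 2 from state s, with t(Tier 2) = 0. Conditioning on the first transfer:
t(Tier 1) = 1 + 0.45·t(Tier 1) + 0.3·t(Tier 3)
t(Tier 3) = 1 + 0.25·t(Tier 1) + 0.5·t(Tier 3)
Solving: t(Tier 1) = 4.0000, t(Tier 3) = 4.0000.
Expected transfers from Tier 3 to Tier 2: 4.0000.

4.0000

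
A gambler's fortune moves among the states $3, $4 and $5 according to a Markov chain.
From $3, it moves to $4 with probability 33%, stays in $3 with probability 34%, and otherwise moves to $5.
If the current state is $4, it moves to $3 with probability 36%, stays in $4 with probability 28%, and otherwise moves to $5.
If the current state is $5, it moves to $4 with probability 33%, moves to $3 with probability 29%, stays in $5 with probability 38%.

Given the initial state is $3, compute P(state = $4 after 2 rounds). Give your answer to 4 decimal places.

Sum over the intermediate state after 1 round:
P = P($3→$3)·P($3→$4) + P($3→$4)·P($4→$4) + P($3→$5)·P($5→$4)
  = 0.34×0.33 + 0.33×0.28 + 0.33×0.33
  = 0.1122 + 0.0924 + 0.1089 = 0.3135

0.3135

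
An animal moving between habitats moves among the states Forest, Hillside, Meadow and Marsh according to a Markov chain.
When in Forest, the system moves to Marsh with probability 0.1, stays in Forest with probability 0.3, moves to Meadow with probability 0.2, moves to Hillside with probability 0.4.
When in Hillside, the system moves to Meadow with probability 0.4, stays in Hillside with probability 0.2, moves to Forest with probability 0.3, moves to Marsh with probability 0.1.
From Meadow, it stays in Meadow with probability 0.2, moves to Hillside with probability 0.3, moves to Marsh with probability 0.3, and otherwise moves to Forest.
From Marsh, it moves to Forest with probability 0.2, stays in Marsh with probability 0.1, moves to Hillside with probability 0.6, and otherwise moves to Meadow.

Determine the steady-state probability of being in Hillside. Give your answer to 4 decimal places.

0.3374

Let the stationary distribution be π with π = πP and π_1 + π_2 + π_3 + π_4 = 1.
π_1 = 0.3·π_1 + 0.3·π_2 + 0.2·π_3 + 0.2·π_4
π_2 = 0.4·π_1 + 0.2·π_2 + 0.3·π_3 + 0.6·π_4
π_3 = 0.2·π_1 + 0.4·π_2 + 0.2·π_3 + 0.1·π_4
Solving with the normalization constraint gives π = (0.2597, 0.3374, 0.2524, 0.1505).
So the stationary probability of Hillside is 0.3374.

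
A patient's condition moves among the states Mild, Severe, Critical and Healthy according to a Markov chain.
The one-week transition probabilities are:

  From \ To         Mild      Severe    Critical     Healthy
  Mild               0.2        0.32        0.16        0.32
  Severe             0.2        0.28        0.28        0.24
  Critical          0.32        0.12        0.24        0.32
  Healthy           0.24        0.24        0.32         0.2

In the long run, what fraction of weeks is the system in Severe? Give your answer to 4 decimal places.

Let the stationary distribution be π with π = πP and π_1 + π_2 + π_3 + π_4 = 1.
π_1 = 0.2·π_1 + 0.2·π_2 + 0.32·π_3 + 0.24·π_4
π_2 = 0.32·π_1 + 0.28·π_2 + 0.12·π_3 + 0.24·π_4
π_3 = 0.16·π_1 + 0.28·π_2 + 0.24·π_3 + 0.32·π_4
Solving with the normalization constraint gives π = (0.2410, 0.2386, 0.2518, 0.2687).
So the stationary probability of Severe is 0.2386.

0.2386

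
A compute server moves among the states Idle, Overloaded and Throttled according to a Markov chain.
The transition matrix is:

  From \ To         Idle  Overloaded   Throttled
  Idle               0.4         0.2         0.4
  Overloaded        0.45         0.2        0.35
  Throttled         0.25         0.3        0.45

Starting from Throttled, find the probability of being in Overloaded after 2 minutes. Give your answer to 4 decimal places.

Sum over the intermediate state after 1 minute:
P = P(Throttled→Idle)·P(Idle→Overloaded) + P(Throttled→Overloaded)·P(Overloaded→Overloaded) + P(Throttled→Throttled)·P(Throttled→Overloaded)
  = 0.25×0.2 + 0.3×0.2 + 0.45×0.3
  = 0.0500 + 0.0600 + 0.1350 = 0.2450

0.2450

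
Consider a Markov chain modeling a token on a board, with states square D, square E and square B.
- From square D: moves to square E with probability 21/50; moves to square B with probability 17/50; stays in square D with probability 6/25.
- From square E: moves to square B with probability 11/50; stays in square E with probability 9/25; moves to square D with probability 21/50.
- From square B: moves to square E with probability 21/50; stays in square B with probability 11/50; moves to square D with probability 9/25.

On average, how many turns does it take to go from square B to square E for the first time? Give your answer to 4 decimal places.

Let t(s) be the expected number of turns to first reach square E from state s, with t(square E) = 0. Conditioning on the first turn:
t(square D) = 1 + 0.24·t(square D) + 0.34·t(square B)
t(square B) = 1 + 0.36·t(square D) + 0.22·t(square B)
Solving: t(square D) = 2.3810, t(square B) = 2.3810.
Expected turns from square B to square E: 2.3810.

2.3810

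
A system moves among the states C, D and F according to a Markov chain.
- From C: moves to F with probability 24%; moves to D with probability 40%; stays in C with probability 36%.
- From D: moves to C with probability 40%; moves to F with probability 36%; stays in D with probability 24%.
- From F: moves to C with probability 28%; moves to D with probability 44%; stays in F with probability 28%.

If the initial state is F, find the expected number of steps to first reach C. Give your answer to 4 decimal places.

3.0864

Let t(s) be the expected number of steps to first reach C from state s, with t(C) = 0. Conditioning on the first step:
t(D) = 1 + 0.24·t(D) + 0.36·t(F)
t(F) = 1 + 0.44·t(D) + 0.28·t(F)
Solving: t(D) = 2.7778, t(F) = 3.0864.
Expected steps from F to C: 3.0864.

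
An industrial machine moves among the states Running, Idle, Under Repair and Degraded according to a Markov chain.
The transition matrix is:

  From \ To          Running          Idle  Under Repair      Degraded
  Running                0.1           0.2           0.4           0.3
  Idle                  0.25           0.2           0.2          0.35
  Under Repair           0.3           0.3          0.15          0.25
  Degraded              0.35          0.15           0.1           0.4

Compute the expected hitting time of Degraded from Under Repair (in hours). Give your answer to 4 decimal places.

3.4834

Let t(s) be the expected number of hours to first reach Degraded from state s, with t(Degraded) = 0. Conditioning on the first hour:
t(Running) = 1 + 0.1·t(Running) + 0.2·t(Idle) + 0.4·t(Under Repair)
t(Idle) = 1 + 0.25·t(Running) + 0.2·t(Idle) + 0.2·t(Under Repair)
t(Under Repair) = 1 + 0.3·t(Running) + 0.3·t(Idle) + 0.15·t(Under Repair)
Solving: t(Running) = 3.3642, t(Idle) = 3.1722, t(Under Repair) = 3.4834.
Expected hours from Under Repair to Degraded: 3.4834.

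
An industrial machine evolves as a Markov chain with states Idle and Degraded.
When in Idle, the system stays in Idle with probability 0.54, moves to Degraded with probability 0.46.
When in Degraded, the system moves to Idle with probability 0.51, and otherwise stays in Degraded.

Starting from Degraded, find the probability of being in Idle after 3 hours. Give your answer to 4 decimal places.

0.5258

Propagate the distribution vector 3 hours from Degraded.
After 0 hours: (0.0000, 1.0000)
After 1 hour: (0.5100, 0.4900)
After 2 hours: (0.5253, 0.4747)
After 3 hours: (0.5258, 0.4742)
P(in Idle after 3 hours) = 0.5258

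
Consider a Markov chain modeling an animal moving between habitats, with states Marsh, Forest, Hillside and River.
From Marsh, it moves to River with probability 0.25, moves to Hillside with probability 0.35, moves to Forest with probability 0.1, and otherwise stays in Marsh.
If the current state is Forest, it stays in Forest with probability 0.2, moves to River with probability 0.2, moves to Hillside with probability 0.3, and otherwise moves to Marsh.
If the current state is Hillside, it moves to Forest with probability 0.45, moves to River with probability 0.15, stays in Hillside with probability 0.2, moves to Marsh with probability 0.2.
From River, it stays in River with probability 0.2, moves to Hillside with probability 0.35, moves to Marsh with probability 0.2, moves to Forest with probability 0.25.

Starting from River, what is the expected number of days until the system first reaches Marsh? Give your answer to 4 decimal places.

Let t(s) be the expected number of days to first reach Marsh from state s, with t(Marsh) = 0. Conditioning on the first day:
t(Forest) = 1 + 0.2·t(Forest) + 0.3·t(Hillside) + 0.2·t(River)
t(Hillside) = 1 + 0.45·t(Forest) + 0.2·t(Hillside) + 0.15·t(River)
t(River) = 1 + 0.25·t(Forest) + 0.35·t(Hillside) + 0.2·t(River)
Solving: t(Forest) = 3.9481, t(Hillside) = 4.2883, t(River) = 4.3599.
Expected days from River to Marsh: 4.3599.

4.3599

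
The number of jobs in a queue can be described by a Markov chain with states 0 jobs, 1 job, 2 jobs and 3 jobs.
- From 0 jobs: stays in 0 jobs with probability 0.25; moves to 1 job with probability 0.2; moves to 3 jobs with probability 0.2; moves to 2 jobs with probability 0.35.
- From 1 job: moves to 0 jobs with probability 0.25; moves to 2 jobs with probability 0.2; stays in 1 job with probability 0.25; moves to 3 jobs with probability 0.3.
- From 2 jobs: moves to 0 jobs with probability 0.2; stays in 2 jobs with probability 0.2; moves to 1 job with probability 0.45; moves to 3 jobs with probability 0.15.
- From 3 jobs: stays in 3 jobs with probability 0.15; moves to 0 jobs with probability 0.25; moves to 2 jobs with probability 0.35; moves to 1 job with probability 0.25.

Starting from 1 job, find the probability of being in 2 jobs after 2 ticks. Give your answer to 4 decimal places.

Propagate the distribution vector 2 ticks from 1 job.
After 0 ticks: (0.0000, 1.0000, 0.0000, 0.0000)
After 1 tick: (0.2500, 0.2500, 0.2000, 0.3000)
After 2 ticks: (0.2400, 0.2775, 0.2825, 0.2000)
P(in 2 jobs after 2 ticks) = 0.2825

0.2825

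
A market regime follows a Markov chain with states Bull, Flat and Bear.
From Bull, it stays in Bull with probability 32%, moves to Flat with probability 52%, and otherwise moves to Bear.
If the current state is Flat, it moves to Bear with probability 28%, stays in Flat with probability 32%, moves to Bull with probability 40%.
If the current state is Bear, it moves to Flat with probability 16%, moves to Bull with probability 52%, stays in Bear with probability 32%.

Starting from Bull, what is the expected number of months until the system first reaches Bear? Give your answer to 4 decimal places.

Let t(s) be the expected number of months to first reach Bear from state s, with t(Bear) = 0. Conditioning on the first month:
t(Bull) = 1 + 0.32·t(Bull) + 0.52·t(Flat)
t(Flat) = 1 + 0.4·t(Bull) + 0.32·t(Flat)
Solving: t(Bull) = 4.7170, t(Flat) = 4.2453.
Expected months from Bull to Bear: 4.7170.

4.7170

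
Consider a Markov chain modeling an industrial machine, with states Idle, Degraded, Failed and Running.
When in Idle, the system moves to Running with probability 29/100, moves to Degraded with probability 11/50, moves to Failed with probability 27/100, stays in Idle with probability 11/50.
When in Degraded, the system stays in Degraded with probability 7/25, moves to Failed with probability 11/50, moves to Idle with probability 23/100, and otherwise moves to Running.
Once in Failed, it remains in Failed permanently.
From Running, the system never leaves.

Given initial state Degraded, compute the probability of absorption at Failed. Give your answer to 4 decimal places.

0.4573

Let h(s) be the probability of absorption at Failed starting from transient state s. Then h(Failed) = 1 and h(Running) = 0. By first-step analysis:
h(Idle) = 0.22·h(Idle) + 0.22·h(Degraded) + 0.27·1 + 0.29·0
h(Degraded) = 0.23·h(Idle) + 0.28·h(Degraded) + 0.22·1 + 0.27·0
Solving: h(Idle) = 0.4751, h(Degraded) = 0.4573.
Starting from Degraded, the probability is 0.4573.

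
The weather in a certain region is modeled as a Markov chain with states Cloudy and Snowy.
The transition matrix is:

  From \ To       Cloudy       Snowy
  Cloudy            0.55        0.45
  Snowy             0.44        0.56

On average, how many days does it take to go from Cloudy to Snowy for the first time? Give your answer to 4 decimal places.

Let t(s) be the expected number of days to first reach Snowy from state s, with t(Snowy) = 0. Conditioning on the first day:
t(Cloudy) = 1 + 0.55·t(Cloudy)
Solving: t(Cloudy) = 2.2222.
Expected days from Cloudy to Snowy: 2.2222.

2.2222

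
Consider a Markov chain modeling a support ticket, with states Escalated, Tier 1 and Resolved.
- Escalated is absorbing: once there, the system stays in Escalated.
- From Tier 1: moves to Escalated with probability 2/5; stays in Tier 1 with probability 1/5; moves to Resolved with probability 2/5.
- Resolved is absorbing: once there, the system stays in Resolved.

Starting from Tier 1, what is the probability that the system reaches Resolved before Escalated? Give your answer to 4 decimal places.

Let h(s) be the probability of absorption at Resolved starting from transient state s. Then h(Resolved) = 1 and h(Escalated) = 0. By first-step analysis:
h(Tier 1) = 0.4·0 + 0.2·h(Tier 1) + 0.4·1
Solving: h(Tier 1) = 0.5000.
Starting from Tier 1, the probability is 0.5000.

0.5000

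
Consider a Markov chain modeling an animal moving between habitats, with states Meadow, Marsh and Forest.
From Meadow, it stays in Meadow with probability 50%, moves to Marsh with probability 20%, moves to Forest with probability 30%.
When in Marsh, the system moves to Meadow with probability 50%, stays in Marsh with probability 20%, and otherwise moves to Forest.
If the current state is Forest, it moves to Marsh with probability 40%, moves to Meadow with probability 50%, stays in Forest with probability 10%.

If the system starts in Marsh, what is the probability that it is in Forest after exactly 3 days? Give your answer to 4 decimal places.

Propagate the distribution vector 3 days from Marsh.
After 0 days: (0.0000, 1.0000, 0.0000)
After 1 day: (0.5000, 0.2000, 0.3000)
After 2 days: (0.5000, 0.2600, 0.2400)
After 3 days: (0.5000, 0.2480, 0.2520)
P(in Forest after 3 days) = 0.2520

0.2520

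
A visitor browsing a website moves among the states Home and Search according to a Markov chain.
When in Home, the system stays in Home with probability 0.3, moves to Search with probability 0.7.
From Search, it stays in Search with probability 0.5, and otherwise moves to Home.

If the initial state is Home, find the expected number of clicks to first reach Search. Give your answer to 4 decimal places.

1.4286

Let t(s) be the expected number of clicks to first reach Search from state s, with t(Search) = 0. Conditioning on the first click:
t(Home) = 1 + 0.3·t(Home)
Solving: t(Home) = 1.4286.
Expected clicks from Home to Search: 1.4286.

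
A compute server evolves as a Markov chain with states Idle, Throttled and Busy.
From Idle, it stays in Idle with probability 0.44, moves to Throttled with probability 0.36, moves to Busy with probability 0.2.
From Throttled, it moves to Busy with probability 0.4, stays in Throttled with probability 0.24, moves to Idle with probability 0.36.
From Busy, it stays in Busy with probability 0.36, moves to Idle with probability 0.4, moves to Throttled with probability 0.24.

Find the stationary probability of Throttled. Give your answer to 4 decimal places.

0.2886

Let the stationary distribution be π with π = πP and π_1 + π_2 + π_3 = 1.
π_1 = 0.44·π_1 + 0.36·π_2 + 0.4·π_3
π_2 = 0.36·π_1 + 0.24·π_2 + 0.24·π_3
Solving with the normalization constraint gives π = (0.4046, 0.2886, 0.3068).
So the stationary probability of Throttled is 0.2886.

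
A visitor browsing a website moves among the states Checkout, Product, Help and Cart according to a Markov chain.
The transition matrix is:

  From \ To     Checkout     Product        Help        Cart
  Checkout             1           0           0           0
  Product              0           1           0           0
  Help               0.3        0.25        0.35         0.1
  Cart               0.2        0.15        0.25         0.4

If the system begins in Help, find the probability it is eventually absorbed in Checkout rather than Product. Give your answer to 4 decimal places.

0.5479

Let h(s) be the probability of absorption at Checkout starting from transient state s. Then h(Checkout) = 1 and h(Product) = 0. By first-step analysis:
h(Help) = 0.3·1 + 0.25·0 + 0.35·h(Help) + 0.1·h(Cart)
h(Cart) = 0.2·1 + 0.15·0 + 0.25·h(Help) + 0.4·h(Cart)
Solving: h(Help) = 0.5479, h(Cart) = 0.5616.
Starting from Help, the probability is 0.5479.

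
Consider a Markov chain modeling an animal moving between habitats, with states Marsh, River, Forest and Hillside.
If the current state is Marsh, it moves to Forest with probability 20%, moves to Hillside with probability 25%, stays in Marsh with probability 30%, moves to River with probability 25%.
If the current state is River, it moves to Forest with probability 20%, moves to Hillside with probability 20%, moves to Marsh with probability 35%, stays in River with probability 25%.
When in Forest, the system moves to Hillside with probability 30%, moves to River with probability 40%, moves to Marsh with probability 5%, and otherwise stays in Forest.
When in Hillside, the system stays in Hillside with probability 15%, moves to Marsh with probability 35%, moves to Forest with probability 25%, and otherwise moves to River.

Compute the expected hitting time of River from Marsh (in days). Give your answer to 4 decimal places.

3.5279

Let t(s) be the expected number of days to first reach River from state s, with t(River) = 0. Conditioning on the first day:
t(Marsh) = 1 + 0.3·t(Marsh) + 0.2·t(Forest) + 0.25·t(Hillside)
t(Forest) = 1 + 0.05·t(Marsh) + 0.25·t(Forest) + 0.3·t(Hillside)
t(Hillside) = 1 + 0.35·t(Marsh) + 0.25·t(Forest) + 0.15·t(Hillside)
Solving: t(Marsh) = 3.5279, t(Forest) = 2.9695, t(Hillside) = 3.5025.
Expected days from Marsh to River: 3.5279.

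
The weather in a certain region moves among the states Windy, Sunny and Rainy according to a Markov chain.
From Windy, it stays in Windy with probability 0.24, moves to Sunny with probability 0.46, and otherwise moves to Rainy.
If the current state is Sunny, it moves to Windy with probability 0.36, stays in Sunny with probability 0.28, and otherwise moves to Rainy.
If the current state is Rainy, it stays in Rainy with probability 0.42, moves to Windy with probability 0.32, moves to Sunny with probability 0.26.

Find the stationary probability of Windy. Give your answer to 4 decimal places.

0.3085

Let the stationary distribution be π with π = πP and π_1 + π_2 + π_3 = 1.
π_1 = 0.24·π_1 + 0.36·π_2 + 0.32·π_3
π_2 = 0.46·π_1 + 0.28·π_2 + 0.26·π_3
Solving with the normalization constraint gives π = (0.3085, 0.3283, 0.3633).
So the stationary probability of Windy is 0.3085.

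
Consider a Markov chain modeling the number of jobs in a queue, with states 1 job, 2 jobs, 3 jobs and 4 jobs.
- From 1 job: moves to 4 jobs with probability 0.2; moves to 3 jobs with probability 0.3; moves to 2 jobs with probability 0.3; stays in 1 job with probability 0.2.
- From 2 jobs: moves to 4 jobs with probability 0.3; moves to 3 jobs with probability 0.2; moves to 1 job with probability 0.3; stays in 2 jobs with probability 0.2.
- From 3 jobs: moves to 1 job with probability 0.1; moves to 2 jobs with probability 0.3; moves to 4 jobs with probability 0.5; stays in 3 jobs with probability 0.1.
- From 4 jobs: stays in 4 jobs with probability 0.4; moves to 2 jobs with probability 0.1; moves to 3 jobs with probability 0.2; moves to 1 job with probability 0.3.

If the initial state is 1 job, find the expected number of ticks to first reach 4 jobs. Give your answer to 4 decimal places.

3.3846

Let t(s) be the expected number of ticks to first reach 4 jobs from state s, with t(4 jobs) = 0. Conditioning on the first tick:
t(1 job) = 1 + 0.2·t(1 job) + 0.3·t(2 jobs) + 0.3·t(3 jobs)
t(2 jobs) = 1 + 0.3·t(1 job) + 0.2·t(2 jobs) + 0.2·t(3 jobs)
t(3 jobs) = 1 + 0.1·t(1 job) + 0.3·t(2 jobs) + 0.1·t(3 jobs)
Solving: t(1 job) = 3.3846, t(2 jobs) = 3.1538, t(3 jobs) = 2.5385.
Expected ticks from 1 job to 4 jobs: 3.3846.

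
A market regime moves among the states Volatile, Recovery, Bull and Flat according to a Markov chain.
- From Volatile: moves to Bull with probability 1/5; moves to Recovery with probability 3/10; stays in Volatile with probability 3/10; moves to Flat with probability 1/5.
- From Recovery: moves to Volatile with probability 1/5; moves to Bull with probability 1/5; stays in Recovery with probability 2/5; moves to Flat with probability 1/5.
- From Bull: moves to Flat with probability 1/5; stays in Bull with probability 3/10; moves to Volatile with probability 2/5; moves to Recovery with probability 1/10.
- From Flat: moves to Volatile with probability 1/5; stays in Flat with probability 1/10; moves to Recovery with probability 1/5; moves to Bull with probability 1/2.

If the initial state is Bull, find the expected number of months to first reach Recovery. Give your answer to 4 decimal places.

Let t(s) be the expected number of months to first reach Recovery from state s, with t(Recovery) = 0. Conditioning on the first month:
t(Volatile) = 1 + 0.3·t(Volatile) + 0.2·t(Bull) + 0.2·t(Flat)
t(Bull) = 1 + 0.4·t(Volatile) + 0.3·t(Bull) + 0.2·t(Flat)
t(Flat) = 1 + 0.2·t(Volatile) + 0.5·t(Bull) + 0.1·t(Flat)
Solving: t(Volatile) = 4.4395, t(Bull) = 5.4260, t(Flat) = 5.1121.
Expected months from Bull to Recovery: 5.4260.

5.4260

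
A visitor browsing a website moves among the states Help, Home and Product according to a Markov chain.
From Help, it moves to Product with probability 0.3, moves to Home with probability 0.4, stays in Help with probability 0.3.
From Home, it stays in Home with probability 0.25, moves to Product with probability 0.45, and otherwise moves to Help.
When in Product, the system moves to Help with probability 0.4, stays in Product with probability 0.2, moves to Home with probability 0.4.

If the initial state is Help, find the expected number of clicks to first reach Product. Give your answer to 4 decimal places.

Let t(s) be the expected number of clicks to first reach Product from state s, with t(Product) = 0. Conditioning on the first click:
t(Help) = 1 + 0.3·t(Help) + 0.4·t(Home)
t(Home) = 1 + 0.3·t(Help) + 0.25·t(Home)
Solving: t(Help) = 2.8395, t(Home) = 2.4691.
Expected clicks from Help to Product: 2.8395.

2.8395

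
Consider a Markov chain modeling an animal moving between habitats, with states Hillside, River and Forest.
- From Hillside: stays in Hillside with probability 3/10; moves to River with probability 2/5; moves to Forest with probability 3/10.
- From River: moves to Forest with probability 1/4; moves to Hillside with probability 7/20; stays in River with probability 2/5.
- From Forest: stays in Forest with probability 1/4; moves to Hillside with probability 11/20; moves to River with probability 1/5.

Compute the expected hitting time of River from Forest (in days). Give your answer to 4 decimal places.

Let t(s) be the expected number of days to first reach River from state s, with t(River) = 0. Conditioning on the first day:
t(Hillside) = 1 + 0.3·t(Hillside) + 0.3·t(Forest)
t(Forest) = 1 + 0.55·t(Hillside) + 0.25·t(Forest)
Solving: t(Hillside) = 2.9167, t(Forest) = 3.4722.
Expected days from Forest to River: 3.4722.

3.4722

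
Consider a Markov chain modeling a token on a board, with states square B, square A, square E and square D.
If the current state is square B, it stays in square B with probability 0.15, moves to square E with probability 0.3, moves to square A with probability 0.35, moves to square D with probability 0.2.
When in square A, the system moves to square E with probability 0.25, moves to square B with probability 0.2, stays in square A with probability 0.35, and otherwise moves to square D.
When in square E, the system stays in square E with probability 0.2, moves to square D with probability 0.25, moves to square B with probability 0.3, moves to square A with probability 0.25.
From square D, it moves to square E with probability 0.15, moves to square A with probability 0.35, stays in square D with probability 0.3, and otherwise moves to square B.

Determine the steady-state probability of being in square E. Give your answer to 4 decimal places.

0.2258

Let the stationary distribution be π with π = πP and π_1 + π_2 + π_3 + π_4 = 1.
π_1 = 0.15·π_1 + 0.2·π_2 + 0.3·π_3 + 0.2·π_4
π_2 = 0.35·π_1 + 0.35·π_2 + 0.25·π_3 + 0.35·π_4
π_3 = 0.3·π_1 + 0.25·π_2 + 0.2·π_3 + 0.15·π_4
Solving with the normalization constraint gives π = (0.2120, 0.3274, 0.2258, 0.2348).
So the stationary probability of square E is 0.2258.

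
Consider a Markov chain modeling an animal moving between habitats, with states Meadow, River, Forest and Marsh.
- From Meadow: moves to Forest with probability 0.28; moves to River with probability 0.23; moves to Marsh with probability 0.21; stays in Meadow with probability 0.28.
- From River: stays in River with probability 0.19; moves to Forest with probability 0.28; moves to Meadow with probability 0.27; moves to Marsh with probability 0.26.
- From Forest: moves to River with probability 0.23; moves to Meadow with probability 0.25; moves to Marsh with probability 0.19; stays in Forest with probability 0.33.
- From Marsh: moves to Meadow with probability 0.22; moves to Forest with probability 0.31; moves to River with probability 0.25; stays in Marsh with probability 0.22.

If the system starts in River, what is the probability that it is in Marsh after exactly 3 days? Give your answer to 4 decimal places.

Propagate the distribution vector 3 days from River.
After 0 days: (0.0000, 1.0000, 0.0000, 0.0000)
After 1 day: (0.2700, 0.1900, 0.2800, 0.2600)
After 2 days: (0.2541, 0.2276, 0.3018, 0.2165)
After 3 days: (0.2557, 0.2252, 0.3016, 0.2175)
P(in Marsh after 3 days) = 0.2175

0.2175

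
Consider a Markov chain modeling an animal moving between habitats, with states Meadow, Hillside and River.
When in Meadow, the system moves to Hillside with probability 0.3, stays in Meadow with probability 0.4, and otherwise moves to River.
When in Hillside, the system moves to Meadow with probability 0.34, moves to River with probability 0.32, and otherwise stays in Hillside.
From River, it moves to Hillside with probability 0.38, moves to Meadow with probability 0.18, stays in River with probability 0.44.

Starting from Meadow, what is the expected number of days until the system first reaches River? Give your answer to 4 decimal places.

3.2653

Let t(s) be the expected number of days to first reach River from state s, with t(River) = 0. Conditioning on the first day:
t(Meadow) = 1 + 0.4·t(Meadow) + 0.3·t(Hillside)
t(Hillside) = 1 + 0.34·t(Meadow) + 0.34·t(Hillside)
Solving: t(Meadow) = 3.2653, t(Hillside) = 3.1973.
Expected days from Meadow to River: 3.2653.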